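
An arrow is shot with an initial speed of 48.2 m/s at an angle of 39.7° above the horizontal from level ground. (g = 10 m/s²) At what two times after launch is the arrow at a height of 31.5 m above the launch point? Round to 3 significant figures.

1.30 s and 4.86 s

v_y0 = 48.2 sin 39.7° = 30.79 m/s.
Set y = v_y0 t − ½ g t² = 31.5: 5.000 t² − 30.79 t + 31.5 = 0.
t = [30.79 ± √(948.0 − 630.0)] / 10 = (30.79 ± 17.83) / 10, giving t = 1.30 s or t = 4.86 s.
So the arrow is at 31.5 m at t = 1.30 s (rising) and t = 4.86 s (falling).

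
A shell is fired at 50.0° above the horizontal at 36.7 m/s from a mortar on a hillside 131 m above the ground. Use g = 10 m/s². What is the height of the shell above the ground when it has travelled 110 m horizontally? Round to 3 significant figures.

153 m

v_x = 36.7 cos 50.0° = 23.59 m/s, v_y0 = 36.7 sin 50.0° = 28.11 m/s.
Time to reach x = 110 m: t = x / v_x = 110 / 23.59 = 4.663 s.
y = 131 + v_y0 t − ½ g t² = 131 + 28.11×4.663 − 5.000×4.663² = 153 m.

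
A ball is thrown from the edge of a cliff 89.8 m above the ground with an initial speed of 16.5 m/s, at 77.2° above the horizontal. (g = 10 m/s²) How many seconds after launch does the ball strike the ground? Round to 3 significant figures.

Vertical component: v_y = 16.5 sin 77.2° = 16.09 m/s.
Taking up as positive with launch at y = 89.8 m, landing at y = 0: 0 = 89.8 + 16.09 t − ½(10) t².
Solving 5.000 t² − 16.09 t − 89.8 = 0 gives t = [16.09 + √(16.09² + 4·5.000·89.8)] / 10.00 = 6.14 s.

6.14 s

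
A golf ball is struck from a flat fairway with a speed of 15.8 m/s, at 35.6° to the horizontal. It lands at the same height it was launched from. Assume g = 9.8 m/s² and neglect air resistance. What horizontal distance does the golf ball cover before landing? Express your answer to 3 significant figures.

24.1 m

Components: v_x = 15.8 cos 35.6° = 12.85 m/s, v_y = 15.8 sin 35.6° = 9.198 m/s.
Time of flight (same landing height): t = 2 v_y / g = 2 × 9.198 / 9.8 = 1.877 s.
Range: R = v_x · t = 12.85 × 1.877 = 24.1 m.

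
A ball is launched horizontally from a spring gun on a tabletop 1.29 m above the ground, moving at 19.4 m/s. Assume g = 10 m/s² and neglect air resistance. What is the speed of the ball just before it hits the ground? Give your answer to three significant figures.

Fall time: t = √(2 × 1.29 / 10) = 0.5079 s.
At impact: v_x = 19.4 m/s (unchanged), v_y = g t = 10 × 0.5079 = 5.079 m/s.
Speed = √(v_x² + v_y²) = √(376.4 + 25.80) = 20.1 m/s.

20.1 m/s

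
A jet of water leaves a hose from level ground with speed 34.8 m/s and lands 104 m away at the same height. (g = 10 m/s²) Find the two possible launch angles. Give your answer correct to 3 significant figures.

Level-ground range: R = v₀² sin(2θ)/g ⇒ sin 2θ = R g / v₀² = 104×10/34.8² = 0.8588.
2θ = arcsin(0.8588) = 59.18° or 180° − 59.18° = 120.82°.
So θ = 29.6° or θ = 60.4°.

29.6° and 60.4°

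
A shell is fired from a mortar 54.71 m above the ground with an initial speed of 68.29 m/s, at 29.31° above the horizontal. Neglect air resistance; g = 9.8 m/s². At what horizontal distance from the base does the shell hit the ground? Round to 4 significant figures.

Components: v_x = 68.29 cos 29.31° = 59.548 m/s, v_y = 68.29 sin 29.31° = 33.430 m/s.
Vertical: 0 = 54.71 + 33.430 t − ½(9.8) t² ⇒ 4.900 t² − 33.430 t − 54.71 = 0.
t = [33.430 + √(1117.6 + 1072.3)] / 9.800 = 8.1864 s.
Horizontal: R = v_x · t = 59.548 × 8.1864 = 487.5 m.

487.5 m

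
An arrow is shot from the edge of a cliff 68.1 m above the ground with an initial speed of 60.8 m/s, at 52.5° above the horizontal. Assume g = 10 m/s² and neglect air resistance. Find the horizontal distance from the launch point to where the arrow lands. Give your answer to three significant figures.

Components: v_x = 60.8 cos 52.5° = 37.01 m/s, v_y = 60.8 sin 52.5° = 48.24 m/s.
Vertical: 0 = 68.1 + 48.24 t − ½(10) t² ⇒ 5.000 t² − 48.24 t − 68.1 = 0.
t = [48.24 + √(2327 + 1362)] / 10.00 = 10.90 s.
Horizontal: R = v_x · t = 37.01 × 10.90 = 403 m.

403 m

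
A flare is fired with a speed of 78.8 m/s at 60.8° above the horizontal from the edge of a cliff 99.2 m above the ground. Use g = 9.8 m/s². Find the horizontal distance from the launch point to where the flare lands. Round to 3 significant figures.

590 m

Components: v_x = 78.8 cos 60.8° = 38.44 m/s, v_y = 78.8 sin 60.8° = 68.79 m/s.
Vertical: 0 = 99.2 + 68.79 t − ½(9.8) t² ⇒ 4.900 t² − 68.79 t − 99.2 = 0.
t = [68.79 + √(4732 + 1944)] / 9.800 = 15.36 s.
Horizontal: R = v_x · t = 38.44 × 15.36 = 590 m.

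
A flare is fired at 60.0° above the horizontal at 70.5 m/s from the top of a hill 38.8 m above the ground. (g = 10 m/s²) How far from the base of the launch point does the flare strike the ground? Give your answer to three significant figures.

Components: v_x = 70.5 cos 60.0° = 35.25 m/s, v_y = 70.5 sin 60.0° = 61.05 m/s.
Vertical: 0 = 38.8 + 61.05 t − ½(10) t² ⇒ 5.000 t² − 61.05 t − 38.8 = 0.
t = [61.05 + √(3727 + 776.0)] / 10.00 = 12.82 s.
Horizontal: R = v_x · t = 35.25 × 12.82 = 452 m.

452 m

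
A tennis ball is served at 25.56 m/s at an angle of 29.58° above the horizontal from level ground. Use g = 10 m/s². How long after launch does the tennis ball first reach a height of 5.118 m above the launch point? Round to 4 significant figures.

0.5078 s

v_y0 = 25.56 sin 29.58° = 12.617 m/s.
Set y = v_y0 t − ½ g t² = 5.118: 5.000 t² − 12.617 t + 5.118 = 0.
t = [12.617 ± √(159.19 − 102.36)] / 10 = (12.617 ± 7.5386) / 10, giving t = 0.5078 s or t = 2.016 s.
The tennis ball is on the way up at the first time, so t = 0.5078 s.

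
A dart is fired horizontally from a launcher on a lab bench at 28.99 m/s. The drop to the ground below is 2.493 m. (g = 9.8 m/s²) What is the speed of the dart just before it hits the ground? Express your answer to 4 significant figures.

29.82 m/s

Fall time: t = √(2 × 2.493 / 9.8) = 0.71329 s.
At impact: v_x = 28.99 m/s (unchanged), v_y = g t = 9.8 × 0.71329 = 6.9902 m/s.
Speed = √(v_x² + v_y²) = √(840.42 + 48.863) = 29.82 m/s.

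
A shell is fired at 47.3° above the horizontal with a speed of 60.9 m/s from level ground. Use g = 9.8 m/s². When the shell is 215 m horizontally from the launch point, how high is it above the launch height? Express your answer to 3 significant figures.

v_x = 60.9 cos 47.3° = 41.30 m/s, v_y0 = 60.9 sin 47.3° = 44.76 m/s.
Time to reach x = 215 m: t = x / v_x = 215 / 41.30 = 5.206 s.
y = v_y0 t − ½ g t² = 44.76×5.206 − 4.900×5.206² = 100 m.

100 m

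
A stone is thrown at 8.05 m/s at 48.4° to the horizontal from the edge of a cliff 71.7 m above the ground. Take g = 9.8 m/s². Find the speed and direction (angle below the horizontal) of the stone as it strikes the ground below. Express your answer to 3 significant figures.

v_x = 8.05 cos 48.4° = 5.345 m/s (constant).
|v_y| at impact = √((6.020)² + 2×9.8×71.7) = 37.97 m/s.
Speed = √(5.345² + 37.97²) = 38.3 m/s; angle = arctan(37.97/5.345) = 82.0° below horizontal.

38.3 m/s at 82.0° below the horizontal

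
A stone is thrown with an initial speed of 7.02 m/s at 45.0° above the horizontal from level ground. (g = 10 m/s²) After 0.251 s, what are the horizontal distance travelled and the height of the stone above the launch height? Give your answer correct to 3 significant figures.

x = 1.25 m, y = 0.931 m

v_x = 7.02 cos 45.0° = 4.964 m/s; v_y0 = 7.02 sin 45.0° = 4.964 m/s.
x = v_x t = 4.964 × 0.251 = 1.25 m.
y = v_y0 t − ½ g t² = 4.964×0.251 − 5.000×0.251² = 0.931 m.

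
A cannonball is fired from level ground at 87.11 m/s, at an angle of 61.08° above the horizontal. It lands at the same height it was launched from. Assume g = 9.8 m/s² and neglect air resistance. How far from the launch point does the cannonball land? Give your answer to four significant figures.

655.5 m

For level ground, R = v₀² sin(2θ) / g.
sin(2 × 61.08°) = sin 122.16° = 0.8466.
R = (87.11)² × 0.8466 / 9.8 = 655.5 m.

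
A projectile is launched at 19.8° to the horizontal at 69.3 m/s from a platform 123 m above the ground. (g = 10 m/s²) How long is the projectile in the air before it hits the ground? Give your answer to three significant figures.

7.83 s

Vertical component: v_y = 69.3 sin 19.8° = 23.47 m/s.
Taking up as positive with launch at y = 123 m, landing at y = 0: 0 = 123 + 23.47 t − ½(10) t².
Solving 5.000 t² − 23.47 t − 123 = 0 gives t = [23.47 + √(23.47² + 4·5.000·123)] / 10.00 = 7.83 s.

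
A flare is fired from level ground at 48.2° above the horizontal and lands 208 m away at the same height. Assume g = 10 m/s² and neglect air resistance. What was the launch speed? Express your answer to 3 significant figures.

On level ground, R = v₀² sin(2θ) / g, so v₀ = √(R g / sin 2θ).
sin(2 × 48.2°) = 0.9938.
v₀ = √(208 × 10 / 0.9938) = √2093 = 45.7 m/s.

45.7 m/s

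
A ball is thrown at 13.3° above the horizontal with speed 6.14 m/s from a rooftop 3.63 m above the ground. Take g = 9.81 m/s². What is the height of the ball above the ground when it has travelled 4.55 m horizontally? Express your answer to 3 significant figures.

1.86 m

v_x = 6.14 cos 13.3° = 5.975 m/s, v_y0 = 6.14 sin 13.3° = 1.413 m/s.
Time to reach x = 4.55 m: t = x / v_x = 4.55 / 5.975 = 0.7615 s.
y = 3.63 + v_y0 t − ½ g t² = 3.63 + 1.413×0.7615 − 4.905×0.7615² = 1.86 m.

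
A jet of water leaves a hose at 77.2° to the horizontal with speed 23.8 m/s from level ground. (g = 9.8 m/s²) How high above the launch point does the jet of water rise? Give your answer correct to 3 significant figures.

27.5 m

Vertical component of launch velocity: v_y = 23.8 sin 77.2° = 23.21 m/s.
At the highest point the vertical velocity is zero, so v_y² = 2 g h_max.
h_max = (23.21)² / (2 × 9.8) = 538.7 / 19.60 = 27.5 m.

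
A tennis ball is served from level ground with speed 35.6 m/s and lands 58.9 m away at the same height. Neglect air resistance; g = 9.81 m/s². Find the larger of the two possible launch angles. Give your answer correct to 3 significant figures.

Level-ground range: R = v₀² sin(2θ)/g ⇒ sin 2θ = R g / v₀² = 58.9×9.81/35.6² = 0.4559.
2θ = arcsin(0.4559) = 27.12° or 180° − 27.12° = 152.88°.
So θ = 13.6° or θ = 76.4°.

76.4°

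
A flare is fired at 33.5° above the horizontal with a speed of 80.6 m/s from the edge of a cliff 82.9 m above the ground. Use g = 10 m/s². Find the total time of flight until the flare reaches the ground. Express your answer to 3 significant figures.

10.5 s

Vertical component: v_y = 80.6 sin 33.5° = 44.49 m/s.
Taking up as positive with launch at y = 82.9 m, landing at y = 0: 0 = 82.9 + 44.49 t − ½(10) t².
Solving 5.000 t² − 44.49 t − 82.9 = 0 gives t = [44.49 + √(44.49² + 4·5.000·82.9)] / 10.00 = 10.5 s.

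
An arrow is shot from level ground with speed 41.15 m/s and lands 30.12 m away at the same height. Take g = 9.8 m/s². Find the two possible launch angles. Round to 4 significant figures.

Level-ground range: R = v₀² sin(2θ)/g ⇒ sin 2θ = R g / v₀² = 30.12×9.8/41.15² = 0.1743.
2θ = arcsin(0.1743) = 10.038° or 180° − 10.038° = 169.962°.
So θ = 5.019° or θ = 84.98°.

5.019° and 84.98°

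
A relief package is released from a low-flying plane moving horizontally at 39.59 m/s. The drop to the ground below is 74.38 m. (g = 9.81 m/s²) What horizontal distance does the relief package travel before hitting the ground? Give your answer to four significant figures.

154.2 m

Initial vertical velocity is zero, so the fall time comes from h = ½ g t²: t = √(2 × 74.38 / 9.81) = 3.8941 s.
Horizontal motion is uniform at 39.59 m/s, so x = 39.59 × 3.8941 = 154.2 m.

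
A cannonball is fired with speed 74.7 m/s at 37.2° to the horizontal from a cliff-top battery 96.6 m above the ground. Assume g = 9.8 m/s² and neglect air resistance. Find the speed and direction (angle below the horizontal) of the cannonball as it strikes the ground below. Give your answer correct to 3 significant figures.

86.4 m/s at 46.5° below the horizontal

v_x = 74.7 cos 37.2° = 59.50 m/s (constant).
|v_y| at impact = √((45.16)² + 2×9.8×96.6) = 62.71 m/s.
Speed = √(59.50² + 62.71²) = 86.4 m/s; angle = arctan(62.71/59.50) = 46.5° below horizontal.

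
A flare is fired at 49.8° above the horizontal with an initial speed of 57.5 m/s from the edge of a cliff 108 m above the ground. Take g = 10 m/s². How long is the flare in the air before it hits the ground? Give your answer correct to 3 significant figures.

10.8 s

Vertical component: v_y = 57.5 sin 49.8° = 43.92 m/s.
Taking up as positive with launch at y = 108 m, landing at y = 0: 0 = 108 + 43.92 t − ½(10) t².
Solving 5.000 t² − 43.92 t − 108 = 0 gives t = [43.92 + √(43.92² + 4·5.000·108)] / 10.00 = 10.8 s.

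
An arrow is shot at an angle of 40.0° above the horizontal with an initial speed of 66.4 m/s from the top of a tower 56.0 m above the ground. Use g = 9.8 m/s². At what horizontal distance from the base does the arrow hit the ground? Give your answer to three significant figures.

502 m

Components: v_x = 66.4 cos 40.0° = 50.87 m/s, v_y = 66.4 sin 40.0° = 42.68 m/s.
Vertical: 0 = 56.0 + 42.68 t − ½(9.8) t² ⇒ 4.900 t² − 42.68 t − 56.0 = 0.
t = [42.68 + √(1822 + 1098)] / 9.800 = 9.869 s.
Horizontal: R = v_x · t = 50.87 × 9.869 = 502 m.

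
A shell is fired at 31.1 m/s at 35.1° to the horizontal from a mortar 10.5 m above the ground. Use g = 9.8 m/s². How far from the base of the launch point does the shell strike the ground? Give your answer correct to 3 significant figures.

Components: v_x = 31.1 cos 35.1° = 25.44 m/s, v_y = 31.1 sin 35.1° = 17.88 m/s.
Vertical: 0 = 10.5 + 17.88 t − ½(9.8) t² ⇒ 4.900 t² − 17.88 t − 10.5 = 0.
t = [17.88 + √(319.7 + 205.8)] / 9.800 = 4.164 s.
Horizontal: R = v_x · t = 25.44 × 4.164 = 106 m.

106 m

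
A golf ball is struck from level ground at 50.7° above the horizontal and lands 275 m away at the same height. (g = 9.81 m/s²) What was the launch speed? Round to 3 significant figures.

On level ground, R = v₀² sin(2θ) / g, so v₀ = √(R g / sin 2θ).
sin(2 × 50.7°) = 0.9803.
v₀ = √(275 × 9.81 / 0.9803) = √2752 = 52.5 m/s.

52.5 m/s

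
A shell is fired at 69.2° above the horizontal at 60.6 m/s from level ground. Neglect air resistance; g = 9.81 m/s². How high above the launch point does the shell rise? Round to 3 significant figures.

Vertical component of launch velocity: v_y = 60.6 sin 69.2° = 56.65 m/s.
At the highest point the vertical velocity is zero, so v_y² = 2 g h_max.
h_max = (56.65)² / (2 × 9.81) = 3209 / 19.62 = 164 m.

164 m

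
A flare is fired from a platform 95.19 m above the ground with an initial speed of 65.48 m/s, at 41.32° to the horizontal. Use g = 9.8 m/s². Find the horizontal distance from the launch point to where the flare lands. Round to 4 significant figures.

523.6 m

Components: v_x = 65.48 cos 41.32° = 49.178 m/s, v_y = 65.48 sin 41.32° = 43.234 m/s.
Vertical: 0 = 95.19 + 43.234 t − ½(9.8) t² ⇒ 4.900 t² − 43.234 t − 95.19 = 0.
t = [43.234 + √(1869.2 + 1865.7)] / 9.800 = 10.648 s.
Horizontal: R = v_x · t = 49.178 × 10.648 = 523.6 m.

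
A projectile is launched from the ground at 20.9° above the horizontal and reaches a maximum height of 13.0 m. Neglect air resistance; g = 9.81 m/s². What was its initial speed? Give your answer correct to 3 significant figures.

At maximum height v_y = 0, so (v₀ sin θ)² = 2 g H.
v₀ sin 20.9° = √(2 × 9.81 × 13.0) = 15.97 m/s.
v₀ = 15.97 / sin 20.9° = 15.97 / 0.3567 = 44.8 m/s.

44.8 m/s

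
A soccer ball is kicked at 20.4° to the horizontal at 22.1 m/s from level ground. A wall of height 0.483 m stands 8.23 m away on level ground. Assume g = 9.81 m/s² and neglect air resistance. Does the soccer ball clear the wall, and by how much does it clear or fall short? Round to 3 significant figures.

Yes — it clears the wall by 1.80 m.

v_x = 22.1 cos 20.4° = 20.71 m/s; v_y0 = 22.1 sin 20.4° = 7.703 m/s.
Time to reach the wall: t = 8.23 / 20.71 = 0.3974 s.
Height at that point: y = 7.703×0.3974 − 4.905×0.3974² = 2.287 m.
That is 2.287 − 0.483 = 1.80 m above the top of the wall, so the soccer ball clears it.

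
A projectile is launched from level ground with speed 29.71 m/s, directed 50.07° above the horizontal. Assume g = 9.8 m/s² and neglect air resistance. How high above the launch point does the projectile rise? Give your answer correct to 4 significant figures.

Vertical component of launch velocity: v_y = 29.71 sin 50.07° = 22.782 m/s.
At the highest point the vertical velocity is zero, so v_y² = 2 g h_max.
h_max = (22.782)² / (2 × 9.8) = 519.02 / 19.60 = 26.48 m.

26.48 m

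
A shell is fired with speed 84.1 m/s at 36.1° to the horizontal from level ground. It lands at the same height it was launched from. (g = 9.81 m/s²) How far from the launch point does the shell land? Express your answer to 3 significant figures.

686 m

Components: v_x = 84.1 cos 36.1° = 67.95 m/s, v_y = 84.1 sin 36.1° = 49.55 m/s.
Time of flight (same landing height): t = 2 v_y / g = 2 × 49.55 / 9.81 = 10.10 s.
Range: R = v_x · t = 67.95 × 10.10 = 686 m.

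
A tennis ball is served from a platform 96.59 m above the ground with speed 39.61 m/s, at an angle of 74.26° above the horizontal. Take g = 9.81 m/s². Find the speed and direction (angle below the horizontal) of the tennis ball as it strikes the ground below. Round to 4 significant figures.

58.86 m/s at 79.48° below the horizontal

v_x = 39.61 cos 74.26° = 10.745 m/s (constant).
|v_y| at impact = √((38.125)² + 2×9.81×96.59) = 57.867 m/s.
Speed = √(10.745² + 57.867²) = 58.86 m/s; angle = arctan(57.867/10.745) = 79.48° below horizontal.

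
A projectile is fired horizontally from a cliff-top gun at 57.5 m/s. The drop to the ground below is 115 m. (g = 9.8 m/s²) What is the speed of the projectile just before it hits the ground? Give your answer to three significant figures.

Fall time: t = √(2 × 115 / 9.8) = 4.845 s.
At impact: v_x = 57.5 m/s (unchanged), v_y = g t = 9.8 × 4.845 = 47.48 m/s.
Speed = √(v_x² + v_y²) = √(3306 + 2254) = 74.6 m/s.

74.6 m/s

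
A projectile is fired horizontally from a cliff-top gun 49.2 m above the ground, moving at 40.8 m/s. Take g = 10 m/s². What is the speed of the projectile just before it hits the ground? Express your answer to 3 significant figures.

Fall time: t = √(2 × 49.2 / 10) = 3.137 s.
At impact: v_x = 40.8 m/s (unchanged), v_y = g t = 10 × 3.137 = 31.37 m/s.
Speed = √(v_x² + v_y²) = √(1665 + 984.1) = 51.5 m/s.

51.5 m/s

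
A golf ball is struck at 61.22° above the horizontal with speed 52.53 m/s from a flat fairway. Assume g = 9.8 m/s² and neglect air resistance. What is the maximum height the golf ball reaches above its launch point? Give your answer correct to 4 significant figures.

Vertical component of launch velocity: v_y = 52.53 sin 61.22° = 46.041 m/s.
At the highest point the vertical velocity is zero, so v_y² = 2 g h_max.
h_max = (46.041)² / (2 × 9.8) = 2119.8 / 19.60 = 108.2 m.

108.2 m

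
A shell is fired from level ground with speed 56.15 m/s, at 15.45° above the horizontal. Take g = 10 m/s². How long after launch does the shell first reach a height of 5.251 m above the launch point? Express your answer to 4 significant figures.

0.4062 s

v_y0 = 56.15 sin 15.45° = 14.958 m/s.
Set y = v_y0 t − ½ g t² = 5.251: 5.000 t² − 14.958 t + 5.251 = 0.
t = [14.958 ± √(223.74 − 105.02)] / 10 = (14.958 ± 10.896) / 10, giving t = 0.4062 s or t = 2.585 s.
The shell is on the way up at the first time, so t = 0.4062 s.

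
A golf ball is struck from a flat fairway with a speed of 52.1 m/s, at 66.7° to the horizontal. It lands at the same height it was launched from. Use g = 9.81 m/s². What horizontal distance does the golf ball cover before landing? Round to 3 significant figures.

Components: v_x = 52.1 cos 66.7° = 20.61 m/s, v_y = 52.1 sin 66.7° = 47.85 m/s.
Time of flight (same landing height): t = 2 v_y / g = 2 × 47.85 / 9.81 = 9.755 s.
Range: R = v_x · t = 20.61 × 9.755 = 201 m.

201 m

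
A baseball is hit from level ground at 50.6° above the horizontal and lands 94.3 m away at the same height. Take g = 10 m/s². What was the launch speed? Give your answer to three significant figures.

On level ground, R = v₀² sin(2θ) / g, so v₀ = √(R g / sin 2θ).
sin(2 × 50.6°) = 0.9810.
v₀ = √(94.3 × 10 / 0.9810) = √961.3 = 31.0 m/s.

31.0 m/s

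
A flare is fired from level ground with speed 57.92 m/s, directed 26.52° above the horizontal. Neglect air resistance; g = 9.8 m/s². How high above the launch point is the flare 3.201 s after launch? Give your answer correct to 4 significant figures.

32.58 m

v_y0 = 57.92 sin 26.52° = 25.862 m/s.
y(t) = v_y0 t − ½ g t² = 25.862×3.201 − 4.900×3.201² = 32.58 m.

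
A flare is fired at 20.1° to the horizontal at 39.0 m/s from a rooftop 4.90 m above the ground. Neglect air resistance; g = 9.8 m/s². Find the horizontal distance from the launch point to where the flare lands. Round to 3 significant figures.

112 m

Components: v_x = 39.0 cos 20.1° = 36.62 m/s, v_y = 39.0 sin 20.1° = 13.40 m/s.
Vertical: 0 = 4.90 + 13.40 t − ½(9.8) t² ⇒ 4.900 t² − 13.40 t − 4.90 = 0.
t = [13.40 + √(179.6 + 96.04)] / 9.800 = 3.061 s.
Horizontal: R = v_x · t = 36.62 × 3.061 = 112 m.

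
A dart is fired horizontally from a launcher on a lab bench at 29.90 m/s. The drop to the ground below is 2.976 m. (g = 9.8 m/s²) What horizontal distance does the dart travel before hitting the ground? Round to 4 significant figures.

23.30 m

Initial vertical velocity is zero, so the fall time comes from h = ½ g t²: t = √(2 × 2.976 / 9.8) = 0.77932 s.
Horizontal motion is uniform at 29.90 m/s, so x = 29.90 × 0.77932 = 23.30 m.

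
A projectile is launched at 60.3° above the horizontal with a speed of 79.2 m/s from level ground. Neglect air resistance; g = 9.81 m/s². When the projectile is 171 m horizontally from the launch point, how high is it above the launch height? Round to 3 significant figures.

v_x = 79.2 cos 60.3° = 39.24 m/s, v_y0 = 79.2 sin 60.3° = 68.80 m/s.
Time to reach x = 171 m: t = x / v_x = 171 / 39.24 = 4.358 s.
y = v_y0 t − ½ g t² = 68.80×4.358 − 4.905×4.358² = 207 m.

207 m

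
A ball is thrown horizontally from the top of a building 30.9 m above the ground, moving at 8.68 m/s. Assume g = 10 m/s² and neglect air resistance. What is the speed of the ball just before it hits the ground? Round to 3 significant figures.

Fall time: t = √(2 × 30.9 / 10) = 2.486 s.
At impact: v_x = 8.68 m/s (unchanged), v_y = g t = 10 × 2.486 = 24.86 m/s.
Speed = √(v_x² + v_y²) = √(75.34 + 618.0) = 26.3 m/s.

26.3 m/s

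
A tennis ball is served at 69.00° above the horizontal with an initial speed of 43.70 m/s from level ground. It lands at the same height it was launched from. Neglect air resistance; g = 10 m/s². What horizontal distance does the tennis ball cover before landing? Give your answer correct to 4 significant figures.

Components: v_x = 43.70 cos 69.00° = 15.661 m/s, v_y = 43.70 sin 69.00° = 40.797 m/s.
Time of flight (same landing height): t = 2 v_y / g = 2 × 40.797 / 10 = 8.1594 s.
Range: R = v_x · t = 15.661 × 8.1594 = 127.8 m.

127.8 m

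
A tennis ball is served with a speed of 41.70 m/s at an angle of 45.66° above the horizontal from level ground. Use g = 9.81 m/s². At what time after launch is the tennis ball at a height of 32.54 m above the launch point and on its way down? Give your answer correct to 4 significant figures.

v_y0 = 41.70 sin 45.66° = 29.824 m/s.
Set y = v_y0 t − ½ g t² = 32.54: 4.905 t² − 29.824 t + 32.54 = 0.
t = [29.824 ± √(889.47 − 638.43)] / 9.81 = (29.824 ± 15.844) / 9.81, giving t = 1.425 s or t = 4.655 s.
On the way down corresponds to the larger root: t = 4.655 s.

4.655 s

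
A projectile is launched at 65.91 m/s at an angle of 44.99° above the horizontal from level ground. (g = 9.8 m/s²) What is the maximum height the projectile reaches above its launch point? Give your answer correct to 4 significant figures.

110.8 m

Vertical component of launch velocity: v_y = 65.91 sin 44.99° = 46.597 m/s.
At the highest point the vertical velocity is zero, so v_y² = 2 g h_max.
h_max = (46.597)² / (2 × 9.8) = 2171.3 / 19.60 = 110.8 m.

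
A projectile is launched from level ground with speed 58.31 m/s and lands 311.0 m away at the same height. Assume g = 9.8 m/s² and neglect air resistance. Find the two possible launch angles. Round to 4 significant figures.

31.84° and 58.16°

Level-ground range: R = v₀² sin(2θ)/g ⇒ sin 2θ = R g / v₀² = 311.0×9.8/58.31² = 0.8964.
2θ = arcsin(0.8964) = 63.689° or 180° − 63.689° = 116.311°.
So θ = 31.84° or θ = 58.16°.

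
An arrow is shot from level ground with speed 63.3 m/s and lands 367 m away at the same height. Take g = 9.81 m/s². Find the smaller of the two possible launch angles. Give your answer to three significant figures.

32.0°

Level-ground range: R = v₀² sin(2θ)/g ⇒ sin 2θ = R g / v₀² = 367×9.81/63.3² = 0.8985.
2θ = arcsin(0.8985) = 63.96° or 180° − 63.96° = 116.04°.
So θ = 32.0° or θ = 58.0°.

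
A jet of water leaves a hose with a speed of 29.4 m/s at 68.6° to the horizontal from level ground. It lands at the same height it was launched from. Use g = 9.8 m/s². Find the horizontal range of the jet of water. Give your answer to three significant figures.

Components: v_x = 29.4 cos 68.6° = 10.73 m/s, v_y = 29.4 sin 68.6° = 27.37 m/s.
Time of flight (same landing height): t = 2 v_y / g = 2 × 27.37 / 9.8 = 5.586 s.
Range: R = v_x · t = 10.73 × 5.586 = 59.9 m.

59.9 m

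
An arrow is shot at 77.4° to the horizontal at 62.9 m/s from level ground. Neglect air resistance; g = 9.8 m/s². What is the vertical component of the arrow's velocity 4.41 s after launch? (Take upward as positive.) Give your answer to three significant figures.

Initial vertical component: v_y0 = 62.9 sin 77.4° = 61.39 m/s.
v_y(t) = v_y0 − g t = 61.39 − 9.8 × 4.41 = 18.2 m/s.

18.2 m/s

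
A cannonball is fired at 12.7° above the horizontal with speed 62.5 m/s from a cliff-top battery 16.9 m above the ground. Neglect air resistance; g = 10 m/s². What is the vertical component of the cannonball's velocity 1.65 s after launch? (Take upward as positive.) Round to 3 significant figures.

-2.76 m/s

Initial vertical component: v_y0 = 62.5 sin 12.7° = 13.74 m/s.
v_y(t) = v_y0 − g t = 13.74 − 10 × 1.65 = -2.76 m/s.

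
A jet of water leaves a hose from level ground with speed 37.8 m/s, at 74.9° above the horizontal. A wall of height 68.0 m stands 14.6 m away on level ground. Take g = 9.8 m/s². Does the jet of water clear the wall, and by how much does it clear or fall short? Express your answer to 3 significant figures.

v_x = 37.8 cos 74.9° = 9.847 m/s; v_y0 = 37.8 sin 74.9° = 36.49 m/s.
Time to reach the wall: t = 14.6 / 9.847 = 1.483 s.
Height at that point: y = 36.49×1.483 − 4.900×1.483² = 43.34 m.
That is 68.0 − 43.34 = 24.7 m below the top of the wall, so the jet of water does not clear it.

No — it falls 24.7 m short of clearing the wall.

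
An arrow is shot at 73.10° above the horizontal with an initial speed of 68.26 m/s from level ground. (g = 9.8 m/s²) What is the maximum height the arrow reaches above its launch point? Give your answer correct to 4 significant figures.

217.6 m

Vertical component of launch velocity: v_y = 68.26 sin 73.10° = 65.312 m/s.
At the highest point the vertical velocity is zero, so v_y² = 2 g h_max.
h_max = (65.312)² / (2 × 9.8) = 4265.7 / 19.60 = 217.6 m.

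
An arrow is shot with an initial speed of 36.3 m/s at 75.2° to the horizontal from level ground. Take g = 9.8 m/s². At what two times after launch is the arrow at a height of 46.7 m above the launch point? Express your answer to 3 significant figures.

v_y0 = 36.3 sin 75.2° = 35.10 m/s.
Set y = v_y0 t − ½ g t² = 46.7: 4.900 t² − 35.10 t + 46.7 = 0.
t = [35.10 ± √(1232 − 915.3)] / 9.8 = (35.10 ± 17.80) / 9.8, giving t = 1.77 s or t = 5.40 s.
So the arrow is at 46.7 m at t = 1.77 s (rising) and t = 5.40 s (falling).

1.77 s and 5.40 s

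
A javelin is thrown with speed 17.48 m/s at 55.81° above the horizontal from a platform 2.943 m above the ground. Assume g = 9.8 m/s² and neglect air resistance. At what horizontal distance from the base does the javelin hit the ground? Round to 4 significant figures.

30.86 m

Components: v_x = 17.48 cos 55.81° = 9.8227 m/s, v_y = 17.48 sin 55.81° = 14.459 m/s.
Vertical: 0 = 2.943 + 14.459 t − ½(9.8) t² ⇒ 4.900 t² − 14.459 t − 2.943 = 0.
t = [14.459 + √(209.06 + 57.683)] / 9.800 = 3.1420 s.
Horizontal: R = v_x · t = 9.8227 × 3.1420 = 30.86 m.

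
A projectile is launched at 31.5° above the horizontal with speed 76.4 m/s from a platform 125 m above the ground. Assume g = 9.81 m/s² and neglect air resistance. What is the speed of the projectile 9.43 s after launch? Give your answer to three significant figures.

v_x = 76.4 cos 31.5° = 65.14 m/s (constant).
v_y(t) = 76.4 sin 31.5° − g t = 39.92 − 9.81 × 9.43 = -52.59 m/s.
Speed = √(v_x² + v_y²) = √(4243 + 2766) = 83.7 m/s.

83.7 m/s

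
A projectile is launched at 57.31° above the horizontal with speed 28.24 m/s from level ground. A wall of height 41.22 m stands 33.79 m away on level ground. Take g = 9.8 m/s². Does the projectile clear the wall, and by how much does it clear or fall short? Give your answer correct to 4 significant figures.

v_x = 28.24 cos 57.31° = 15.252 m/s; v_y0 = 28.24 sin 57.31° = 23.767 m/s.
Time to reach the wall: t = 33.79 / 15.252 = 2.2154 s.
Height at that point: y = 23.767×2.2154 − 4.900×2.2154² = 28.604 m.
That is 41.22 − 28.604 = 12.62 m below the top of the wall, so the projectile does not clear it.

No — it falls 12.62 m short of clearing the wall.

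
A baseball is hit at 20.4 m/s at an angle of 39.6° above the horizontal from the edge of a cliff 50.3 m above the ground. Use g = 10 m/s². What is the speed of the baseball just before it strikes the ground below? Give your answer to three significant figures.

37.7 m/s

v_x = 20.4 cos 39.6° = 15.72 m/s is unchanged throughout.
For the vertical component, v_y² = v_y0² + 2 g h = (13.00)² + 2×10×50.3 = 1175, so |v_y| = 34.28 m/s.
Impact speed = √(v_x² + v_y²) = √(247.1 + 1175) = 37.7 m/s.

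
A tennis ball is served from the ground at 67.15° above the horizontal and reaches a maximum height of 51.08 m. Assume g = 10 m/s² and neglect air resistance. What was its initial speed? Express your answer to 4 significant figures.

34.68 m/s

At maximum height v_y = 0, so (v₀ sin θ)² = 2 g H.
v₀ sin 67.15° = √(2 × 10 × 51.08) = 31.962 m/s.
v₀ = 31.962 / sin 67.15° = 31.962 / 0.9215 = 34.68 m/s.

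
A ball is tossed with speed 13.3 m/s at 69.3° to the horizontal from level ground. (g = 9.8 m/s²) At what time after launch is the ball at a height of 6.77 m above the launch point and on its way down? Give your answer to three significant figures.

1.75 s

v_y0 = 13.3 sin 69.3° = 12.44 m/s.
Set y = v_y0 t − ½ g t² = 6.77: 4.900 t² − 12.44 t + 6.77 = 0.
t = [12.44 ± √(154.8 − 132.7)] / 9.8 = (12.44 ± 4.701) / 9.8, giving t = 0.790 s or t = 1.75 s.
On the way down corresponds to the larger root: t = 1.75 s.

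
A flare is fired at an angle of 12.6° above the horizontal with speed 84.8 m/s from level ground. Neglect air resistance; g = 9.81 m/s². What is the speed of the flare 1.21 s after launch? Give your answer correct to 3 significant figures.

83.0 m/s

v_x = 84.8 cos 12.6° = 82.76 m/s (constant).
v_y(t) = 84.8 sin 12.6° − g t = 18.50 − 9.81 × 1.21 = 6.630 m/s.
Speed = √(v_x² + v_y²) = √(6849 + 43.96) = 83.0 m/s.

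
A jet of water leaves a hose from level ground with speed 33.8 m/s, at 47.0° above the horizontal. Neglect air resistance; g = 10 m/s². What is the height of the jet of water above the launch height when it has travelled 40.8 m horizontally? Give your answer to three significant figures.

v_x = 33.8 cos 47.0° = 23.05 m/s, v_y0 = 33.8 sin 47.0° = 24.72 m/s.
Time to reach x = 40.8 m: t = x / v_x = 40.8 / 23.05 = 1.770 s.
y = v_y0 t − ½ g t² = 24.72×1.770 − 5.000×1.770² = 28.1 m.

28.1 m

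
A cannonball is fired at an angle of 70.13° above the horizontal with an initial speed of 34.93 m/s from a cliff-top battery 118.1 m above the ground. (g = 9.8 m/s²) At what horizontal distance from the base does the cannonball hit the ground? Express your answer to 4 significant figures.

110.4 m

Components: v_x = 34.93 cos 70.13° = 11.872 m/s, v_y = 34.93 sin 70.13° = 32.850 m/s.
Vertical: 0 = 118.1 + 32.850 t − ½(9.8) t² ⇒ 4.900 t² − 32.850 t − 118.1 = 0.
t = [32.850 + √(1079.1 + 2314.8)] / 9.800 = 9.2967 s.
Horizontal: R = v_x · t = 11.872 × 9.2967 = 110.4 m.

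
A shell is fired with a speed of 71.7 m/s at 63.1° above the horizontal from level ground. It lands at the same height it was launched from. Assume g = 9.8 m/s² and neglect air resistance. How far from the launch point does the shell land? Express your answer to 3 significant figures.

Components: v_x = 71.7 cos 63.1° = 32.44 m/s, v_y = 71.7 sin 63.1° = 63.94 m/s.
Time of flight (same landing height): t = 2 v_y / g = 2 × 63.94 / 9.8 = 13.05 s.
Range: R = v_x · t = 32.44 × 13.05 = 423 m.

423 m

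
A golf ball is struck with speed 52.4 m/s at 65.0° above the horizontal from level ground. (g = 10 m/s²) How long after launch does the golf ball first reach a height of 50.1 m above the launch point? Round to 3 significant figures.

v_y0 = 52.4 sin 65.0° = 47.49 m/s.
Set y = v_y0 t − ½ g t² = 50.1: 5.000 t² − 47.49 t + 50.1 = 0.
t = [47.49 ± √(2255 − 1002)] / 10 = (47.49 ± 35.40) / 10, giving t = 1.21 s or t = 8.29 s.
The golf ball is on the way up at the first time, so t = 1.21 s.

1.21 s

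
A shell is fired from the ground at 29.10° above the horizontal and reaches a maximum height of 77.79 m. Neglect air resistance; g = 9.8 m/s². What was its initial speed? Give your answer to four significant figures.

At maximum height v_y = 0, so (v₀ sin θ)² = 2 g H.
v₀ sin 29.10° = √(2 × 9.8 × 77.79) = 39.047 m/s.
v₀ = 39.047 / sin 29.10° = 39.047 / 0.4863 = 80.29 m/s.

80.29 m/s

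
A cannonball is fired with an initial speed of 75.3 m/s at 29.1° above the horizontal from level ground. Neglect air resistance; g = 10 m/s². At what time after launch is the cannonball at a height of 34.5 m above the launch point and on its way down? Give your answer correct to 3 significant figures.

6.21 s

v_y0 = 75.3 sin 29.1° = 36.62 m/s.
Set y = v_y0 t − ½ g t² = 34.5: 5.000 t² − 36.62 t + 34.5 = 0.
t = [36.62 ± √(1341 − 690.0)] / 10 = (36.62 ± 25.51) / 10, giving t = 1.11 s or t = 6.21 s.
On the way down corresponds to the larger root: t = 6.21 s.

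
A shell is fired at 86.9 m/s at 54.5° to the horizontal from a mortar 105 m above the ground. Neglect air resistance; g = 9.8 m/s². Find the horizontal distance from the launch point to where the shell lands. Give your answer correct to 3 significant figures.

Components: v_x = 86.9 cos 54.5° = 50.46 m/s, v_y = 86.9 sin 54.5° = 70.75 m/s.
Vertical: 0 = 105 + 70.75 t − ½(9.8) t² ⇒ 4.900 t² − 70.75 t − 105 = 0.
t = [70.75 + √(5006 + 2058)] / 9.800 = 15.80 s.
Horizontal: R = v_x · t = 50.46 × 15.80 = 797 m.

797 m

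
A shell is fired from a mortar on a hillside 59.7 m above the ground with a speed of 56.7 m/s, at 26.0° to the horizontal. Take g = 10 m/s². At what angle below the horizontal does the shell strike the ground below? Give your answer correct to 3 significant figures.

39.9°

v_x = 56.7 cos 26.0° = 50.96 m/s.
At impact |v_y| = √(v_y0² + 2 g h) = √(24.86² + 2×10×59.7) = 42.57 m/s.
Angle below horizontal = arctan(|v_y| / v_x) = arctan(42.57 / 50.96) = 39.9°.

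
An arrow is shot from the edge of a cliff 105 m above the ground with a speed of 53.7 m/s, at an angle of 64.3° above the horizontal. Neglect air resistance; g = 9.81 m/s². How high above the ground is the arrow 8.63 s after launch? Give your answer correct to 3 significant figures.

157 m

v_y0 = 53.7 sin 64.3° = 48.39 m/s.
y(t) = 105 + v_y0 t − ½ g t² = 105 + 48.39×8.63 − ½×9.81×8.63² = 157 m.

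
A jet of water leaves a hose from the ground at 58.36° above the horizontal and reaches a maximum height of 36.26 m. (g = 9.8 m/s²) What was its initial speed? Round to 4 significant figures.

31.31 m/s

At maximum height v_y = 0, so (v₀ sin θ)² = 2 g H.
v₀ sin 58.36° = √(2 × 9.8 × 36.26) = 26.659 m/s.
v₀ = 26.659 / sin 58.36° = 26.659 / 0.8514 = 31.31 m/s.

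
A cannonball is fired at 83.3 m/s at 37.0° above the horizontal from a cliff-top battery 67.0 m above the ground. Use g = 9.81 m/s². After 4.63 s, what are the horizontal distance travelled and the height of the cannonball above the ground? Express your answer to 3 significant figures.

x = 308 m, y = 194 m

v_x = 83.3 cos 37.0° = 66.53 m/s; v_y0 = 83.3 sin 37.0° = 50.13 m/s.
x = v_x t = 66.53 × 4.63 = 308 m.
y = 67.0 + v_y0 t − ½ g t² = 194 m.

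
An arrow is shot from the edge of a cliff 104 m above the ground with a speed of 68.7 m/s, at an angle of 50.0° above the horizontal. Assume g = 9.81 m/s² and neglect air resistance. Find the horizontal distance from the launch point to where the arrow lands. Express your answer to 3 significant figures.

Components: v_x = 68.7 cos 50.0° = 44.16 m/s, v_y = 68.7 sin 50.0° = 52.63 m/s.
Vertical: 0 = 104 + 52.63 t − ½(9.81) t² ⇒ 4.905 t² − 52.63 t − 104 = 0.
t = [52.63 + √(2770 + 2040)] / 9.810 = 12.43 s.
Horizontal: R = v_x · t = 44.16 × 12.43 = 549 m.

549 m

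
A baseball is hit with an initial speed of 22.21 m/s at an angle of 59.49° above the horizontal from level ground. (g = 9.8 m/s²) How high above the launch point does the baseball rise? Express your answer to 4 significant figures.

18.68 m

Vertical component of launch velocity: v_y = 22.21 sin 59.49° = 19.135 m/s.
At the highest point the vertical velocity is zero, so v_y² = 2 g h_max.
h_max = (19.135)² / (2 × 9.8) = 366.15 / 19.60 = 18.68 m.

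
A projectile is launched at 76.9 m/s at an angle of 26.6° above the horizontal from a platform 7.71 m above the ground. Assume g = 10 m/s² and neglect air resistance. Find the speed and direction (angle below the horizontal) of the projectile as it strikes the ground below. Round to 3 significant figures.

77.9 m/s at 28.0° below the horizontal

v_x = 76.9 cos 26.6° = 68.76 m/s (constant).
|v_y| at impact = √((34.43)² + 2×10×7.71) = 36.60 m/s.
Speed = √(68.76² + 36.60²) = 77.9 m/s; angle = arctan(36.60/68.76) = 28.0° below horizontal.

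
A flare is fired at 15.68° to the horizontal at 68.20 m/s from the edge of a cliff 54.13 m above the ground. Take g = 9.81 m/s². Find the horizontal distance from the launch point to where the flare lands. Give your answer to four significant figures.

Components: v_x = 68.20 cos 15.68° = 65.662 m/s, v_y = 68.20 sin 15.68° = 18.432 m/s.
Vertical: 0 = 54.13 + 18.432 t − ½(9.81) t² ⇒ 4.905 t² − 18.432 t − 54.13 = 0.
t = [18.432 + √(339.74 + 1062.0)] / 9.810 = 5.6954 s.
Horizontal: R = v_x · t = 65.662 × 5.6954 = 374.0 m.

374.0 m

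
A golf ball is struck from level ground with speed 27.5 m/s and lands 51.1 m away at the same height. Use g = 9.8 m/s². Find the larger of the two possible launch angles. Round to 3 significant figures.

Level-ground range: R = v₀² sin(2θ)/g ⇒ sin 2θ = R g / v₀² = 51.1×9.8/27.5² = 0.6622.
2θ = arcsin(0.6622) = 41.47° or 180° − 41.47° = 138.53°.
So θ = 20.7° or θ = 69.3°.

69.3°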